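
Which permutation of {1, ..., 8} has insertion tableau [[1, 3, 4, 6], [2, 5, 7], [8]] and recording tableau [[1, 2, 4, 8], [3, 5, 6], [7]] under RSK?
Reverse the RSK construction: for i from n down to 1, find the cell of Q containing i, remove the entry at that cell from P, and reverse-bump it up through P; the value ejected from row 1 is w(i).

Step i=8: Q has 8 at row 1, column 4; remove that cell from P, ejecting 6. So w(8) = 6. P is now [[1, 3, 4], [2, 5, 7], [8]].
Step i=7: Q has 7 at row 3, column 1; remove 8 from row 3 of P and reverse-bump: 8 enters row 2 and ejects 7; 7 enters row 1 and ejects 4. So w(7) = 4. P is now [[1, 3, 7], [2, 5, 8]].
Step i=6: Q has 6 at row 2, column 3; remove 8 from row 2 of P and reverse-bump: 8 enters row 1 and ejects 7. So w(6) = 7. P is now [[1, 3, 8], [2, 5]].
Step i=5: Q has 5 at row 2, column 2; remove 5 from row 2 of P and reverse-bump: 5 enters row 1 and ejects 3. So w(5) = 3. P is now [[1, 5, 8], [2]].
Step i=4: Q has 4 at row 1, column 3; remove that cell from P, ejecting 8. So w(4) = 8. P is now [[1, 5], [2]].
Step i=3: Q has 3 at row 2, column 1; remove 2 from row 2 of P and reverse-bump: 2 enters row 1 and ejects 1. So w(3) = 1. P is now [[2, 5]].
Step i=2: Q has 2 at row 1, column 2; remove that cell from P, ejecting 5. So w(2) = 5. P is now [[2]].
Step i=1: Q has 1 at row 1, column 1; remove that cell from P, ejecting 2. So w(1) = 2. P is now [].

So w = 2 5 1 8 3 7 4 6.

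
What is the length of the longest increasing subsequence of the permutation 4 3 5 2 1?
2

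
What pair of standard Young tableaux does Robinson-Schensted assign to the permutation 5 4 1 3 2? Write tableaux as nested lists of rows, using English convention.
P = [[1, 2], [3], [4], [5]], Q = [[1, 4], [2], [3], [5]]

Insert each entry of the permutation into P by Schensted row insertion, recording in Q the position of each new cell.

Insert 5: appended to row 1. P = [[5]].
Insert 4: 4 bumps 5 from row 1; 5 starts row 2. P = [[4], [5]].
Insert 1: 1 bumps 4 from row 1; 4 bumps 5 from row 2; 5 starts row 3. P = [[1], [4], [5]].
Insert 3: appended to row 1. P = [[1, 3], [4], [5]].
Insert 2: 2 bumps 3 from row 1; 3 bumps 4 from row 2; 4 bumps 5 from row 3; 5 starts row 4. P = [[1, 2], [3], [4], [5]].

So P = [[1, 2], [3], [4], [5]], Q = [[1, 4], [2], [3], [5]].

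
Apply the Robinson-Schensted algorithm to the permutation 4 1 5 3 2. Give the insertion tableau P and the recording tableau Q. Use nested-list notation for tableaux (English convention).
P = [[1, 2], [3, 5], [4]], Q = [[1, 3], [2, 4], [5]]

Insert each entry of the permutation into P by Schensted row insertion, recording in Q the position of each new cell.

Insert 4: appended to row 1. P = [[4]].
Insert 1: 1 bumps 4 from row 1; 4 starts row 2. P = [[1], [4]].
Insert 5: appended to row 1. P = [[1, 5], [4]].
Insert 3: 3 bumps 5 from row 1; 5 appends to row 2. P = [[1, 3], [4, 5]].
Insert 2: 2 bumps 3 from row 1; 3 bumps 4 from row 2; 4 starts row 3. P = [[1, 2], [3, 5], [4]].

So P = [[1, 2], [3, 5], [4]], Q = [[1, 3], [2, 4], [5]].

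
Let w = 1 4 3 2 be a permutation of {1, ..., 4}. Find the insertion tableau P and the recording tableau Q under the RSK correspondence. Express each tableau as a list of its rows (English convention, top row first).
P = [[1, 2], [3], [4]], Q = [[1, 2], [3], [4]]

Insert each entry of the permutation into P by Schensted row insertion, recording in Q the position of each new cell.

Insert 1: appended to row 1. P = [[1]].
Insert 4: appended to row 1. P = [[1, 4]].
Insert 3: 3 bumps 4 from row 1; 4 starts row 2. P = [[1, 3], [4]].
Insert 2: 2 bumps 3 from row 1; 3 bumps 4 from row 2; 4 starts row 3. P = [[1, 2], [3], [4]].

So P = [[1, 2], [3], [4]], Q = [[1, 2], [3], [4]].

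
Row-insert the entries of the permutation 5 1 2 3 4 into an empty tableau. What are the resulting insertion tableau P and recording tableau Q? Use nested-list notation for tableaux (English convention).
P = [[1, 2, 3, 4], [5]], Q = [[1, 3, 4, 5], [2]]

Insert each entry of the permutation into P by Schensted row insertion, recording in Q the position of each new cell.

After inserting 5: P = [[5]].
After inserting 1: P = [[1], [5]].
After inserting 2: P = [[1, 2], [5]].
After inserting 3: P = [[1, 2, 3], [5]].
After inserting 4: P = [[1, 2, 3, 4], [5]].

So P = [[1, 2, 3, 4], [5]], Q = [[1, 3, 4, 5], [2]].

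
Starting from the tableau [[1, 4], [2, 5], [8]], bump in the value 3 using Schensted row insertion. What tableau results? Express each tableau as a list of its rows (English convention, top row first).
[[1, 3], [2, 4], [5], [8]]

In row 1, 3 replaces 4 (the leftmost entry greater than 3); 4 is bumped to row 2. In row 2, 4 replaces 5 (the leftmost entry greater than 4); 5 is bumped to row 3. In row 3, 5 replaces 8 (the leftmost entry greater than 5); 8 is bumped to row 4. 8 starts a new row 4. The new tableau is [[1, 3], [2, 4], [5], [8]].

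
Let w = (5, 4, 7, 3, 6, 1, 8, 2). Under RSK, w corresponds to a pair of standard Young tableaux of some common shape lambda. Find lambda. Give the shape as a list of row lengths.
Row-insert each entry into an empty tableau.

After inserting 5: P = [[5]].
After inserting 4: P = [[4], [5]].
After inserting 7: P = [[4, 7], [5]].
After inserting 3: P = [[3, 7], [4], [5]].
After inserting 6: P = [[3, 6], [4, 7], [5]].
After inserting 1: P = [[1, 6], [3, 7], [4], [5]].
After inserting 8: P = [[1, 6, 8], [3, 7], [4], [5]].
After inserting 2: P = [[1, 2, 8], [3, 6], [4, 7], [5]].

The final insertion tableau P = [[1, 2, 8], [3, 6], [4, 7], [5]] has shape [3, 2, 2, 1].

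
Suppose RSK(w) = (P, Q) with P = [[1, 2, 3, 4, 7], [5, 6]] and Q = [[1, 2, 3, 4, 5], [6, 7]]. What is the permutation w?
Reverse the RSK construction: for i from n down to 1, find the cell of Q containing i, remove the entry at that cell from P, and reverse-bump it up through P; the value ejected from row 1 is w(i).

Step i=7: Q has 7 at row 2, column 2; remove 6 from row 2 of P and reverse-bump: 6 enters row 1 and ejects 4. So w(7) = 4. P is now [[1, 2, 3, 6, 7], [5]].
Step i=6: Q has 6 at row 2, column 1; remove 5 from row 2 of P and reverse-bump: 5 enters row 1 and ejects 3. So w(6) = 3. P is now [[1, 2, 5, 6, 7]].
Step i=5: Q has 5 at row 1, column 5; remove that cell from P, ejecting 7. So w(5) = 7. P is now [[1, 2, 5, 6]].
Step i=4: Q has 4 at row 1, column 4; remove that cell from P, ejecting 6. So w(4) = 6. P is now [[1, 2, 5]].
Step i=3: Q has 3 at row 1, column 3; remove that cell from P, ejecting 5. So w(3) = 5. P is now [[1, 2]].
Step i=2: Q has 2 at row 1, column 2; remove that cell from P, ejecting 2. So w(2) = 2. P is now [[1]].
Step i=1: Q has 1 at row 1, column 1; remove that cell from P, ejecting 1. So w(1) = 1. P is now [].

So w = 1 2 5 6 7 3 4.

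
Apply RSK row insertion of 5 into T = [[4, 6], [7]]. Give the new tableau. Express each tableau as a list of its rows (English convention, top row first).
[[4, 5], [6], [7]]

In row 1, 5 replaces 6 (the leftmost entry greater than 5); 6 is bumped to row 2. In row 2, 6 replaces 7 (the leftmost entry greater than 6); 7 is bumped to row 3. 7 starts a new row 3. The new tableau is [[4, 5], [6], [7]].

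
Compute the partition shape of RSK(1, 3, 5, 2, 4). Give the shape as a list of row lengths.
[3, 2]

Row-insert each entry into an empty tableau.

After inserting 1: P = [[1]].
After inserting 3: P = [[1, 3]].
After inserting 5: P = [[1, 3, 5]].
After inserting 2: P = [[1, 2, 5], [3]].
After inserting 4: P = [[1, 2, 4], [3, 5]].

The final insertion tableau P = [[1, 2, 4], [3, 5]] has shape [3, 2].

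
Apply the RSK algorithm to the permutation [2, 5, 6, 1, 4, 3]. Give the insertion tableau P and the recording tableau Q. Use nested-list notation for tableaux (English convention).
P = [[1, 3, 6], [2, 4], [5]], Q = [[1, 2, 3], [4, 5], [6]]

Insert each entry of the permutation into P by Schensted row insertion, recording in Q the position of each new cell.

Insert 2: appended to row 1. P = [[2]], Q = [[1]].
Insert 5: appended to row 1. P = [[2, 5]], Q = [[1, 2]].
Insert 6: appended to row 1. P = [[2, 5, 6]], Q = [[1, 2, 3]].
Insert 1: 1 bumps 2 from row 1; 2 starts row 2. P = [[1, 5, 6], [2]], Q = [[1, 2, 3], [4]].
Insert 4: 4 bumps 5 from row 1; 5 appends to row 2. P = [[1, 4, 6], [2, 5]], Q = [[1, 2, 3], [4, 5]].
Insert 3: 3 bumps 4 from row 1; 4 bumps 5 from row 2; 5 starts row 3. P = [[1, 3, 6], [2, 4], [5]], Q = [[1, 2, 3], [4, 5], [6]].

So P = [[1, 3, 6], [2, 4], [5]], Q = [[1, 2, 3], [4, 5], [6]].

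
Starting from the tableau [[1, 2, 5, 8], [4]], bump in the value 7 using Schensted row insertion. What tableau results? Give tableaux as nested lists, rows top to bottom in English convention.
In row 1, 7 replaces 8 (the leftmost entry greater than 7); 8 is bumped to row 2. 8 is appended to row 2. The new tableau is [[1, 2, 5, 7], [4, 8]].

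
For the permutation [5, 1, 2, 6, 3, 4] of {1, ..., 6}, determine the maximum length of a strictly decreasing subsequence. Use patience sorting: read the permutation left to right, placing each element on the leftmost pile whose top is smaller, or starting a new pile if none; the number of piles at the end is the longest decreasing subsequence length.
2

5: new pile. tops = [5]
1: new pile. tops = [5, 1]
2: onto pile 2 (replacing 1). tops = [5, 2]
6: onto pile 1 (replacing 5). tops = [6, 2]
3: onto pile 2 (replacing 2). tops = [6, 3]
4: onto pile 2 (replacing 3). tops = [6, 4]

2 piles, so the longest decreasing subsequence has length 2.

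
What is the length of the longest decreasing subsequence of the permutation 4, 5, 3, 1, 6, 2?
3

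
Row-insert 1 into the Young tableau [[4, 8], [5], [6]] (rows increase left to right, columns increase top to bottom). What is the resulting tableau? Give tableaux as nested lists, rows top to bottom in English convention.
In row 1, 1 replaces 4 (the leftmost entry greater than 1); 4 is bumped to row 2. In row 2, 4 replaces 5 (the leftmost entry greater than 4); 5 is bumped to row 3. In row 3, 5 replaces 6 (the leftmost entry greater than 5); 6 is bumped to row 4. 6 starts a new row 4. The new tableau is [[1, 8], [4], [5], [6]].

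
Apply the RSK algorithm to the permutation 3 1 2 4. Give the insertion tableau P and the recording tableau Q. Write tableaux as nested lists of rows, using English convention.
Insert each entry of the permutation into P by Schensted row insertion, recording in Q the position of each new cell.

Insert 3: appended to row 1. P = [[3]].
Insert 1: 1 bumps 3 from row 1; 3 starts row 2. P = [[1], [3]].
Insert 2: appended to row 1. P = [[1, 2], [3]].
Insert 4: appended to row 1. P = [[1, 2, 4], [3]].

So P = [[1, 2, 4], [3]], Q = [[1, 3, 4], [2]].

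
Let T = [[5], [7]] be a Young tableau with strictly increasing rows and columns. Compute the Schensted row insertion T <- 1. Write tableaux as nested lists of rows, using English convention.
In row 1, 1 replaces 5 (the leftmost entry greater than 1); 5 is bumped to row 2. In row 2, 5 replaces 7 (the leftmost entry greater than 5); 7 is bumped to row 3. 7 starts a new row 3. The new tableau is [[1], [5], [7]].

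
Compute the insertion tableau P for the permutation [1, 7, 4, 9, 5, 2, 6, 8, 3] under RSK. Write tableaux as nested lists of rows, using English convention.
Insert 1: appended to row 1. P = [[1]].
Insert 7: appended to row 1. P = [[1, 7]].
Insert 4: 4 bumps 7 from row 1; 7 starts row 2. P = [[1, 4], [7]].
Insert 9: appended to row 1. P = [[1, 4, 9], [7]].
Insert 5: 5 bumps 9 from row 1; 9 appends to row 2. P = [[1, 4, 5], [7, 9]].
Insert 2: 2 bumps 4 from row 1; 4 bumps 7 from row 2; 7 starts row 3. P = [[1, 2, 5], [4, 9], [7]].
Insert 6: appended to row 1. P = [[1, 2, 5, 6], [4, 9], [7]].
Insert 8: appended to row 1. P = [[1, 2, 5, 6, 8], [4, 9], [7]].
Insert 3: 3 bumps 5 from row 1; 5 bumps 9 from row 2; 9 appends to row 3. P = [[1, 2, 3, 6, 8], [4, 5], [7, 9]].

So P = [[1, 2, 3, 6, 8], [4, 5], [7, 9]].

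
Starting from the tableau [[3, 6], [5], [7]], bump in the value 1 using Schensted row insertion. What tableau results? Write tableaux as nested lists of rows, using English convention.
In row 1, 1 replaces 3 (the leftmost entry greater than 1); 3 is bumped to row 2. In row 2, 3 replaces 5 (the leftmost entry greater than 3); 5 is bumped to row 3. In row 3, 5 replaces 7 (the leftmost entry greater than 5); 7 is bumped to row 4. 7 starts a new row 4. The new tableau is [[1, 6], [3], [5], [7]].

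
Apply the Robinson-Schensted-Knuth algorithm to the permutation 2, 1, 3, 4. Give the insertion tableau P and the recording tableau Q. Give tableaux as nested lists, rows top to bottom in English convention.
P = [[1, 3, 4], [2]], Q = [[1, 3, 4], [2]]

Insert each entry of the permutation into P by Schensted row insertion, recording in Q the position of each new cell.

Insert 2: appended to row 1. P = [[2]].
Insert 1: 1 bumps 2 from row 1; 2 starts row 2. P = [[1], [2]].
Insert 3: appended to row 1. P = [[1, 3], [2]].
Insert 4: appended to row 1. P = [[1, 3, 4], [2]].

So P = [[1, 3, 4], [2]], Q = [[1, 3, 4], [2]].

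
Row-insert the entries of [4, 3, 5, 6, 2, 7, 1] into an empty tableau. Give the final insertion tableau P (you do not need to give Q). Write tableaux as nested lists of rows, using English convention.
P = [[1, 5, 6, 7], [2], [3], [4]]

Insert 4: appended to row 1. P = [[4]].
Insert 3: 3 bumps 4 from row 1; 4 starts row 2. P = [[3], [4]].
Insert 5: appended to row 1. P = [[3, 5], [4]].
Insert 6: appended to row 1. P = [[3, 5, 6], [4]].
Insert 2: 2 bumps 3 from row 1; 3 bumps 4 from row 2; 4 starts row 3. P = [[2, 5, 6], [3], [4]].
Insert 7: appended to row 1. P = [[2, 5, 6, 7], [3], [4]].
Insert 1: 1 bumps 2 from row 1; 2 bumps 3 from row 2; 3 bumps 4 from row 3; 4 starts row 4. P = [[1, 5, 6, 7], [2], [3], [4]].

So P = [[1, 5, 6, 7], [2], [3], [4]].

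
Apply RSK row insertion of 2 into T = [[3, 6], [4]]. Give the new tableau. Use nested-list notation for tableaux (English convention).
[[2, 6], [3], [4]]

In row 1, 2 replaces 3 (the leftmost entry greater than 2); 3 is bumped to row 2. In row 2, 3 replaces 4 (the leftmost entry greater than 3); 4 is bumped to row 3. 4 starts a new row 3. The new tableau is [[2, 6], [3], [4]].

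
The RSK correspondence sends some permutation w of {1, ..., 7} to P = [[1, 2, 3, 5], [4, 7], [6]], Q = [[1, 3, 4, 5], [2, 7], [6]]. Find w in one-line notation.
Reverse the RSK construction: for i from n down to 1, find the cell of Q containing i, remove the entry at that cell from P, and reverse-bump it up through P; the value ejected from row 1 is w(i).

Step i=7: Q has 7 at row 2, column 2; remove 7 from row 2 of P and reverse-bump: 7 enters row 1 and ejects 5. So w(7) = 5. P is now [[1, 2, 3, 7], [4], [6]].
Step i=6: Q has 6 at row 3, column 1; remove 6 from row 3 of P and reverse-bump: 6 enters row 2 and ejects 4; 4 enters row 1 and ejects 3. So w(6) = 3. P is now [[1, 2, 4, 7], [6]].
Step i=5: Q has 5 at row 1, column 4; remove that cell from P, ejecting 7. So w(5) = 7. P is now [[1, 2, 4], [6]].
Step i=4: Q has 4 at row 1, column 3; remove that cell from P, ejecting 4. So w(4) = 4. P is now [[1, 2], [6]].
Step i=3: Q has 3 at row 1, column 2; remove that cell from P, ejecting 2. So w(3) = 2. P is now [[1], [6]].
Step i=2: Q has 2 at row 2, column 1; remove 6 from row 2 of P and reverse-bump: 6 enters row 1 and ejects 1. So w(2) = 1. P is now [[6]].
Step i=1: Q has 1 at row 1, column 1; remove that cell from P, ejecting 6. So w(1) = 6. P is now [].

So w = 6 1 2 4 7 3 5.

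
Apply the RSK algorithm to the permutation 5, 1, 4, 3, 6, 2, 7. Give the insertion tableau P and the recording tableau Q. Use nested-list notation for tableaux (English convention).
Insert each entry of the permutation into P by Schensted row insertion, recording in Q the position of each new cell.

Insert 5: appended to row 1. P = [[5]], Q = [[1]].
Insert 1: 1 bumps 5 from row 1; 5 starts row 2. P = [[1], [5]], Q = [[1], [2]].
Insert 4: appended to row 1. P = [[1, 4], [5]], Q = [[1, 3], [2]].
Insert 3: 3 bumps 4 from row 1; 4 bumps 5 from row 2; 5 starts row 3. P = [[1, 3], [4], [5]], Q = [[1, 3], [2], [4]].
Insert 6: appended to row 1. P = [[1, 3, 6], [4], [5]], Q = [[1, 3, 5], [2], [4]].
Insert 2: 2 bumps 3 from row 1; 3 bumps 4 from row 2; 4 bumps 5 from row 3; 5 starts row 4. P = [[1, 2, 6], [3], [4], [5]], Q = [[1, 3, 5], [2], [4], [6]].
Insert 7: appended to row 1. P = [[1, 2, 6, 7], [3], [4], [5]], Q = [[1, 3, 5, 7], [2], [4], [6]].

So P = [[1, 2, 6, 7], [3], [4], [5]], Q = [[1, 3, 5, 7], [2], [4], [6]].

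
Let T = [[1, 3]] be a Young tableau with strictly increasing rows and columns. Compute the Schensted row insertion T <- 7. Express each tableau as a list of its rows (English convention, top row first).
[[1, 3, 7]]

7 is larger than every entry of row 1, so it is appended to row 1. The new tableau is [[1, 3, 7]].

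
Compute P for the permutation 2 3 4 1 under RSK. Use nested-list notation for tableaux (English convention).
Insert 2: appended to row 1. P = [[2]].
Insert 3: appended to row 1. P = [[2, 3]].
Insert 4: appended to row 1. P = [[2, 3, 4]].
Insert 1: 1 bumps 2 from row 1; 2 starts row 2. P = [[1, 3, 4], [2]].

So P = [[1, 3, 4], [2]].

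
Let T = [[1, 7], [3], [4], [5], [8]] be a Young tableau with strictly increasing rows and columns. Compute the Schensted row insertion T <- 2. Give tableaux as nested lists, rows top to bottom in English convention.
[[1, 2], [3, 7], [4], [5], [8]]

In row 1, 2 replaces 7 (the leftmost entry greater than 2); 7 is bumped to row 2. 7 is appended to row 2. The new tableau is [[1, 2], [3, 7], [4], [5], [8]].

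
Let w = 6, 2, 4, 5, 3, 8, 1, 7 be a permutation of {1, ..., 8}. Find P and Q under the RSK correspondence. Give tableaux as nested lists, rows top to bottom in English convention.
P = [[1, 3, 5, 7], [2, 8], [4], [6]], Q = [[1, 3, 4, 6], [2, 8], [5], [7]]

Insert each entry of the permutation into P by Schensted row insertion, recording in Q the position of each new cell.

Insert 6: appended to row 1. P = [[6]].
Insert 2: 2 bumps 6 from row 1; 6 starts row 2. P = [[2], [6]].
Insert 4: appended to row 1. P = [[2, 4], [6]].
Insert 5: appended to row 1. P = [[2, 4, 5], [6]].
Insert 3: 3 bumps 4 from row 1; 4 bumps 6 from row 2; 6 starts row 3. P = [[2, 3, 5], [4], [6]].
Insert 8: appended to row 1. P = [[2, 3, 5, 8], [4], [6]].
Insert 1: 1 bumps 2 from row 1; 2 bumps 4 from row 2; 4 bumps 6 from row 3; 6 starts row 4. P = [[1, 3, 5, 8], [2], [4], [6]].
Insert 7: 7 bumps 8 from row 1; 8 appends to row 2. P = [[1, 3, 5, 7], [2, 8], [4], [6]].

So P = [[1, 3, 5, 7], [2, 8], [4], [6]], Q = [[1, 3, 4, 6], [2, 8], [5], [7]].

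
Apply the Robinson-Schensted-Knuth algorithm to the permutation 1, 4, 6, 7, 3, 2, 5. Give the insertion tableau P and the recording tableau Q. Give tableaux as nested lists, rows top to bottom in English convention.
P = [[1, 2, 5, 7], [3, 6], [4]], Q = [[1, 2, 3, 4], [5, 7], [6]]

Insert each entry of the permutation into P by Schensted row insertion, recording in Q the position of each new cell.

Insert 1: appended to row 1. P = [[1]].
Insert 4: appended to row 1. P = [[1, 4]].
Insert 6: appended to row 1. P = [[1, 4, 6]].
Insert 7: appended to row 1. P = [[1, 4, 6, 7]].
Insert 3: 3 bumps 4 from row 1; 4 starts row 2. P = [[1, 3, 6, 7], [4]].
Insert 2: 2 bumps 3 from row 1; 3 bumps 4 from row 2; 4 starts row 3. P = [[1, 2, 6, 7], [3], [4]].
Insert 5: 5 bumps 6 from row 1; 6 appends to row 2. P = [[1, 2, 5, 7], [3, 6], [4]].

So P = [[1, 2, 5, 7], [3, 6], [4]], Q = [[1, 2, 3, 4], [5, 7], [6]].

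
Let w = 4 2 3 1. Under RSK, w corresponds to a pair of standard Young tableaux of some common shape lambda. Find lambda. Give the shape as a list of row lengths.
RSK row insertion gives P = [[1, 3], [2], [4]], which has shape [2, 1, 1].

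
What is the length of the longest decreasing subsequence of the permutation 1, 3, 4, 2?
2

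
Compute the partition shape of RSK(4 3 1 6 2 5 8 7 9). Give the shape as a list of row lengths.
[5, 3, 1]

Row-insert each entry into an empty tableau.

After inserting 4: P = [[4]].
After inserting 3: P = [[3], [4]].
After inserting 1: P = [[1], [3], [4]].
After inserting 6: P = [[1, 6], [3], [4]].
After inserting 2: P = [[1, 2], [3, 6], [4]].
After inserting 5: P = [[1, 2, 5], [3, 6], [4]].
After inserting 8: P = [[1, 2, 5, 8], [3, 6], [4]].
After inserting 7: P = [[1, 2, 5, 7], [3, 6, 8], [4]].
After inserting 9: P = [[1, 2, 5, 7, 9], [3, 6, 8], [4]].

The final insertion tableau P = [[1, 2, 5, 7, 9], [3, 6, 8], [4]] has shape [5, 3, 1].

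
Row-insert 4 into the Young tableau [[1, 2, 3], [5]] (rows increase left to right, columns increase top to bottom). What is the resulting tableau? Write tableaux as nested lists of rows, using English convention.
[[1, 2, 3, 4], [5]]

4 is larger than every entry of row 1, so it is appended to row 1. The new tableau is [[1, 2, 3, 4], [5]].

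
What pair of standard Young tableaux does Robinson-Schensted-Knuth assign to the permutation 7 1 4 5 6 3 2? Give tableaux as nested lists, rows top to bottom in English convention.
P = [[1, 2, 5, 6], [3], [4], [7]], Q = [[1, 3, 4, 5], [2], [6], [7]]

Insert each entry of the permutation into P by Schensted row insertion, recording in Q the position of each new cell.

Insert 7: appended to row 1. P = [[7]].
Insert 1: 1 bumps 7 from row 1; 7 starts row 2. P = [[1], [7]].
Insert 4: appended to row 1. P = [[1, 4], [7]].
Insert 5: appended to row 1. P = [[1, 4, 5], [7]].
Insert 6: appended to row 1. P = [[1, 4, 5, 6], [7]].
Insert 3: 3 bumps 4 from row 1; 4 bumps 7 from row 2; 7 starts row 3. P = [[1, 3, 5, 6], [4], [7]].
Insert 2: 2 bumps 3 from row 1; 3 bumps 4 from row 2; 4 bumps 7 from row 3; 7 starts row 4. P = [[1, 2, 5, 6], [3], [4], [7]].

So P = [[1, 2, 5, 6], [3], [4], [7]], Q = [[1, 3, 4, 5], [2], [6], [7]].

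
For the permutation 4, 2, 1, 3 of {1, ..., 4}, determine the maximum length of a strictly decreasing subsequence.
3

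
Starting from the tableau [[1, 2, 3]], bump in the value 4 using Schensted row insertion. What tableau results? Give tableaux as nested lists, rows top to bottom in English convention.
4 is larger than every entry of row 1, so it is appended to row 1. The new tableau is [[1, 2, 3, 4]].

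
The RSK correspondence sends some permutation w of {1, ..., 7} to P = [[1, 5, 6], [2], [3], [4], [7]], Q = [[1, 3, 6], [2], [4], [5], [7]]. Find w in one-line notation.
7 4 5 3 2 6 1

Reverse the RSK construction: for i from n down to 1, find the cell of Q containing i, remove the entry at that cell from P, and reverse-bump it up through P; the value ejected from row 1 is w(i).

Step i=7: Q has 7 at row 5, column 1; remove 7 from row 5 of P and reverse-bump: 7 enters row 4 and ejects 4; 4 enters row 3 and ejects 3; 3 enters row 2 and ejects 2; 2 enters row 1 and ejects 1. So w(7) = 1. P is now [[2, 5, 6], [3], [4], [7]].
Step i=6: Q has 6 at row 1, column 3; remove that cell from P, ejecting 6. So w(6) = 6. P is now [[2, 5], [3], [4], [7]].
Step i=5: Q has 5 at row 4, column 1; remove 7 from row 4 of P and reverse-bump: 7 enters row 3 and ejects 4; 4 enters row 2 and ejects 3; 3 enters row 1 and ejects 2. So w(5) = 2. P is now [[3, 5], [4], [7]].
Step i=4: Q has 4 at row 3, column 1; remove 7 from row 3 of P and reverse-bump: 7 enters row 2 and ejects 4; 4 enters row 1 and ejects 3. So w(4) = 3. P is now [[4, 5], [7]].
Step i=3: Q has 3 at row 1, column 2; remove that cell from P, ejecting 5. So w(3) = 5. P is now [[4], [7]].
Step i=2: Q has 2 at row 2, column 1; remove 7 from row 2 of P and reverse-bump: 7 enters row 1 and ejects 4. So w(2) = 4. P is now [[7]].
Step i=1: Q has 1 at row 1, column 1; remove that cell from P, ejecting 7. So w(1) = 7. P is now [].

So w = 7 4 5 3 2 6 1.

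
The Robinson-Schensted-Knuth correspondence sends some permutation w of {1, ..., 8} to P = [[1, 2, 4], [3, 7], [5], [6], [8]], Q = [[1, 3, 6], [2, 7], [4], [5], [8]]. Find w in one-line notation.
Reverse the RSK construction: for i from n down to 1, find the cell of Q containing i, remove the entry at that cell from P, and reverse-bump it up through P; the value ejected from row 1 is w(i).

Step i=8: Q has 8 at row 5, column 1; remove 8 from row 5 of P and reverse-bump: 8 enters row 4 and ejects 6; 6 enters row 3 and ejects 5; 5 enters row 2 and ejects 3; 3 enters row 1 and ejects 2. So w(8) = 2. P is now [[1, 3, 4], [5, 7], [6], [8]].
Step i=7: Q has 7 at row 2, column 2; remove 7 from row 2 of P and reverse-bump: 7 enters row 1 and ejects 4. So w(7) = 4. P is now [[1, 3, 7], [5], [6], [8]].
Step i=6: Q has 6 at row 1, column 3; remove that cell from P, ejecting 7. So w(6) = 7. P is now [[1, 3], [5], [6], [8]].
Step i=5: Q has 5 at row 4, column 1; remove 8 from row 4 of P and reverse-bump: 8 enters row 3 and ejects 6; 6 enters row 2 and ejects 5; 5 enters row 1 and ejects 3. So w(5) = 3. P is now [[1, 5], [6], [8]].
Step i=4: Q has 4 at row 3, column 1; remove 8 from row 3 of P and reverse-bump: 8 enters row 2 and ejects 6; 6 enters row 1 and ejects 5. So w(4) = 5. P is now [[1, 6], [8]].
Step i=3: Q has 3 at row 1, column 2; remove that cell from P, ejecting 6. So w(3) = 6. P is now [[1], [8]].
Step i=2: Q has 2 at row 2, column 1; remove 8 from row 2 of P and reverse-bump: 8 enters row 1 and ejects 1. So w(2) = 1. P is now [[8]].
Step i=1: Q has 1 at row 1, column 1; remove that cell from P, ejecting 8. So w(1) = 8. P is now [].

So w = 8 1 6 5 3 7 4 2.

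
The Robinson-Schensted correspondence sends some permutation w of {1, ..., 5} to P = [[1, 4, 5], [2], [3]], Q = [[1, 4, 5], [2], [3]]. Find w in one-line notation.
3 2 1 4 5

Reverse the RSK construction: for i from n down to 1, find the cell of Q containing i, remove the entry at that cell from P, and reverse-bump it up through P; the value ejected from row 1 is w(i).

Step i=5: Q has 5 at row 1, column 3; remove that cell from P, ejecting 5. So w(5) = 5. P is now [[1, 4], [2], [3]].
Step i=4: Q has 4 at row 1, column 2; remove that cell from P, ejecting 4. So w(4) = 4. P is now [[1], [2], [3]].
Step i=3: Q has 3 at row 3, column 1; remove 3 from row 3 of P and reverse-bump: 3 enters row 2 and ejects 2; 2 enters row 1 and ejects 1. So w(3) = 1. P is now [[2], [3]].
Step i=2: Q has 2 at row 2, column 1; remove 3 from row 2 of P and reverse-bump: 3 enters row 1 and ejects 2. So w(2) = 2. P is now [[3]].
Step i=1: Q has 1 at row 1, column 1; remove that cell from P, ejecting 3. So w(1) = 3. P is now [].

So w = 3 2 1 4 5.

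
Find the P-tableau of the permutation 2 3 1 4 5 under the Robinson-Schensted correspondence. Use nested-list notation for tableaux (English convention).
P = [[1, 3, 4, 5], [2]]

Insert 2: appended to row 1. P = [[2]].
Insert 3: appended to row 1. P = [[2, 3]].
Insert 1: 1 bumps 2 from row 1; 2 starts row 2. P = [[1, 3], [2]].
Insert 4: appended to row 1. P = [[1, 3, 4], [2]].
Insert 5: appended to row 1. P = [[1, 3, 4, 5], [2]].

So P = [[1, 3, 4, 5], [2]].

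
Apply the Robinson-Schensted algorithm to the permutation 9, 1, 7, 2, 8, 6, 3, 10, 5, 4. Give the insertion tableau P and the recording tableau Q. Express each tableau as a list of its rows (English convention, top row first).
P = [[1, 2, 3, 4], [5, 8, 10], [6], [7], [9]], Q = [[1, 3, 5, 8], [2, 6, 9], [4], [7], [10]]

Insert each entry of the permutation into P by Schensted row insertion, recording in Q the position of each new cell.

Insert 9: appended to row 1. P = [[9]], Q = [[1]].
Insert 1: 1 bumps 9 from row 1; 9 starts row 2. P = [[1], [9]], Q = [[1], [2]].
Insert 7: appended to row 1. P = [[1, 7], [9]], Q = [[1, 3], [2]].
Insert 2: 2 bumps 7 from row 1; 7 bumps 9 from row 2; 9 starts row 3. P = [[1, 2], [7], [9]], Q = [[1, 3], [2], [4]].
Insert 8: appended to row 1. P = [[1, 2, 8], [7], [9]], Q = [[1, 3, 5], [2], [4]].
Insert 6: 6 bumps 8 from row 1; 8 appends to row 2. P = [[1, 2, 6], [7, 8], [9]], Q = [[1, 3, 5], [2, 6], [4]].
Insert 3: 3 bumps 6 from row 1; 6 bumps 7 from row 2; 7 bumps 9 from row 3; 9 starts row 4. P = [[1, 2, 3], [6, 8], [7], [9]], Q = [[1, 3, 5], [2, 6], [4], [7]].
Insert 10: appended to row 1. P = [[1, 2, 3, 10], [6, 8], [7], [9]], Q = [[1, 3, 5, 8], [2, 6], [4], [7]].
Insert 5: 5 bumps 10 from row 1; 10 appends to row 2. P = [[1, 2, 3, 5], [6, 8, 10], [7], [9]], Q = [[1, 3, 5, 8], [2, 6, 9], [4], [7]].
Insert 4: 4 bumps 5 from row 1; 5 bumps 6 from row 2; 6 bumps 7 from row 3; 7 bumps 9 from row 4; 9 starts row 5. P = [[1, 2, 3, 4], [5, 8, 10], [6], [7], [9]], Q = [[1, 3, 5, 8], [2, 6, 9], [4], [7], [10]].

So P = [[1, 2, 3, 4], [5, 8, 10], [6], [7], [9]], Q = [[1, 3, 5, 8], [2, 6, 9], [4], [7], [10]].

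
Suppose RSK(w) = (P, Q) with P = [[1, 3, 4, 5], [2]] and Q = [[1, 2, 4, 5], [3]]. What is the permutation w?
Reverse RSK: for i = n, n-1, ..., 1, locate i in Q, remove the corresponding corner cell from P, and reverse-bump its entry up through P; the value ejected from row 1 is w(i).

So w = 2 3 1 4 5.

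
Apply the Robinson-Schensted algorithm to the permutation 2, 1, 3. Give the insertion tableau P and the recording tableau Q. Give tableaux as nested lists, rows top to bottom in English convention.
P = [[1, 3], [2]], Q = [[1, 3], [2]]

Insert each entry of the permutation into P by Schensted row insertion, recording in Q the position of each new cell.

Insert 2: appended to row 1. P = [[2]].
Insert 1: 1 bumps 2 from row 1; 2 starts row 2. P = [[1], [2]].
Insert 3: appended to row 1. P = [[1, 3], [2]].

So P = [[1, 3], [2]], Q = [[1, 3], [2]].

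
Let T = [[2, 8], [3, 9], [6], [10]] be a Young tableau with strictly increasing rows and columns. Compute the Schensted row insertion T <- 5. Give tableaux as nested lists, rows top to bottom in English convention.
[[2, 5], [3, 8], [6, 9], [10]]

In row 1, 5 replaces 8 (the leftmost entry greater than 5); 8 is bumped to row 2. In row 2, 8 replaces 9 (the leftmost entry greater than 8); 9 is bumped to row 3. 9 is appended to row 3. The new tableau is [[2, 5], [3, 8], [6, 9], [10]].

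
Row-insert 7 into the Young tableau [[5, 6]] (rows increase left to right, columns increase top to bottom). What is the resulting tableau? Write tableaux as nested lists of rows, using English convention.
7 is larger than every entry of row 1, so it is appended to row 1. The new tableau is [[5, 6, 7]].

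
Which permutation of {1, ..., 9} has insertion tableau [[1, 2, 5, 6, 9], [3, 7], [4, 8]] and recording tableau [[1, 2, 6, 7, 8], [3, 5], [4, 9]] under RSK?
Reverse the RSK construction: for i from n down to 1, find the cell of Q containing i, remove the entry at that cell from P, and reverse-bump it up through P; the value ejected from row 1 is w(i).

Step i=9: Q has 9 at row 3, column 2; remove 8 from row 3 of P and reverse-bump: 8 enters row 2 and ejects 7; 7 enters row 1 and ejects 6. So w(9) = 6. P is now [[1, 2, 5, 7, 9], [3, 8], [4]].
Step i=8: Q has 8 at row 1, column 5; remove that cell from P, ejecting 9. So w(8) = 9. P is now [[1, 2, 5, 7], [3, 8], [4]].
Step i=7: Q has 7 at row 1, column 4; remove that cell from P, ejecting 7. So w(7) = 7. P is now [[1, 2, 5], [3, 8], [4]].
Step i=6: Q has 6 at row 1, column 3; remove that cell from P, ejecting 5. So w(6) = 5. P is now [[1, 2], [3, 8], [4]].
Step i=5: Q has 5 at row 2, column 2; remove 8 from row 2 of P and reverse-bump: 8 enters row 1 and ejects 2. So w(5) = 2. P is now [[1, 8], [3], [4]].
Step i=4: Q has 4 at row 3, column 1; remove 4 from row 3 of P and reverse-bump: 4 enters row 2 and ejects 3; 3 enters row 1 and ejects 1. So w(4) = 1. P is now [[3, 8], [4]].
Step i=3: Q has 3 at row 2, column 1; remove 4 from row 2 of P and reverse-bump: 4 enters row 1 and ejects 3. So w(3) = 3. P is now [[4, 8]].
Step i=2: Q has 2 at row 1, column 2; remove that cell from P, ejecting 8. So w(2) = 8. P is now [[4]].
Step i=1: Q has 1 at row 1, column 1; remove that cell from P, ejecting 4. So w(1) = 4. P is now [].

So w = 4 8 3 1 2 5 7 9 6.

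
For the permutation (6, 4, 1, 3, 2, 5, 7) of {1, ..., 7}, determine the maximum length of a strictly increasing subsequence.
4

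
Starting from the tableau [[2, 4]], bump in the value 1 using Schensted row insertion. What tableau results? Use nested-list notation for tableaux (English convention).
In row 1, 1 replaces 2 (the leftmost entry greater than 1); 2 is bumped to row 2. 2 starts a new row 2. The new tableau is [[1, 4], [2]].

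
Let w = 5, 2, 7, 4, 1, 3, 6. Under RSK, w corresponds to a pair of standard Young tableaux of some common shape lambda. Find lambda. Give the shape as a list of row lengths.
Row-insert each entry into an empty tableau.

After inserting 5: P = [[5]].
After inserting 2: P = [[2], [5]].
After inserting 7: P = [[2, 7], [5]].
After inserting 4: P = [[2, 4], [5, 7]].
After inserting 1: P = [[1, 4], [2, 7], [5]].
After inserting 3: P = [[1, 3], [2, 4], [5, 7]].
After inserting 6: P = [[1, 3, 6], [2, 4], [5, 7]].

The final insertion tableau P = [[1, 3, 6], [2, 4], [5, 7]] has shape [3, 2, 2].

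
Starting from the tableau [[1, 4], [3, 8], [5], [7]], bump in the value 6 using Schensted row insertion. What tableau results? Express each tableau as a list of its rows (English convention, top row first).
[[1, 4, 6], [3, 8], [5], [7]]

6 is larger than every entry of row 1, so it is appended to row 1. The new tableau is [[1, 4, 6], [3, 8], [5], [7]].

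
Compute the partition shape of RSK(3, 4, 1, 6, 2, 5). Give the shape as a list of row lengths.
Row-insert each entry into an empty tableau.

After inserting 3: P = [[3]].
After inserting 4: P = [[3, 4]].
After inserting 1: P = [[1, 4], [3]].
After inserting 6: P = [[1, 4, 6], [3]].
After inserting 2: P = [[1, 2, 6], [3, 4]].
After inserting 5: P = [[1, 2, 5], [3, 4, 6]].

The final insertion tableau P = [[1, 2, 5], [3, 4, 6]] has shape [3, 3].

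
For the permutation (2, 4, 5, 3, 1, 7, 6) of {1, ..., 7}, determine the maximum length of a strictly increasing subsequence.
4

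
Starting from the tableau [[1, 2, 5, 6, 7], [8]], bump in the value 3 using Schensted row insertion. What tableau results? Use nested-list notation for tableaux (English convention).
[[1, 2, 3, 6, 7], [5], [8]]

In row 1, 3 replaces 5 (the leftmost entry greater than 3); 5 is bumped to row 2. In row 2, 5 replaces 8 (the leftmost entry greater than 5); 8 is bumped to row 3. 8 starts a new row 3. The new tableau is [[1, 2, 3, 6, 7], [5], [8]].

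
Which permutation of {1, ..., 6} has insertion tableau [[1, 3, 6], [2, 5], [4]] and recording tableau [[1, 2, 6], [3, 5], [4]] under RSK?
Reverse the RSK construction: for i from n down to 1, find the cell of Q containing i, remove the entry at that cell from P, and reverse-bump it up through P; the value ejected from row 1 is w(i).

Step i=6: Q has 6 at row 1, column 3; remove that cell from P, ejecting 6. So w(6) = 6. P is now [[1, 3], [2, 5], [4]].
Step i=5: Q has 5 at row 2, column 2; remove 5 from row 2 of P and reverse-bump: 5 enters row 1 and ejects 3. So w(5) = 3. P is now [[1, 5], [2], [4]].
Step i=4: Q has 4 at row 3, column 1; remove 4 from row 3 of P and reverse-bump: 4 enters row 2 and ejects 2; 2 enters row 1 and ejects 1. So w(4) = 1. P is now [[2, 5], [4]].
Step i=3: Q has 3 at row 2, column 1; remove 4 from row 2 of P and reverse-bump: 4 enters row 1 and ejects 2. So w(3) = 2. P is now [[4, 5]].
Step i=2: Q has 2 at row 1, column 2; remove that cell from P, ejecting 5. So w(2) = 5. P is now [[4]].
Step i=1: Q has 1 at row 1, column 1; remove that cell from P, ejecting 4. So w(1) = 4. P is now [].

So w = 4 5 2 1 3 6.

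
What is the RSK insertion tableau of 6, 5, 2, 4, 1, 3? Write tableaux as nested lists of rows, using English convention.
P = [[1, 3], [2, 4], [5], [6]]

Insert 6: appended to row 1. P = [[6]].
Insert 5: 5 bumps 6 from row 1; 6 starts row 2. P = [[5], [6]].
Insert 2: 2 bumps 5 from row 1; 5 bumps 6 from row 2; 6 starts row 3. P = [[2], [5], [6]].
Insert 4: appended to row 1. P = [[2, 4], [5], [6]].
Insert 1: 1 bumps 2 from row 1; 2 bumps 5 from row 2; 5 bumps 6 from row 3; 6 starts row 4. P = [[1, 4], [2], [5], [6]].
Insert 3: 3 bumps 4 from row 1; 4 appends to row 2. P = [[1, 3], [2, 4], [5], [6]].

So P = [[1, 3], [2, 4], [5], [6]].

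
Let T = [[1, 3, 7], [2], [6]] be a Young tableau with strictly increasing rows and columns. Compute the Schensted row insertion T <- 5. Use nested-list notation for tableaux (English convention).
In row 1, 5 replaces 7 (the leftmost entry greater than 5); 7 is bumped to row 2. 7 is appended to row 2. The new tableau is [[1, 3, 5], [2, 7], [6]].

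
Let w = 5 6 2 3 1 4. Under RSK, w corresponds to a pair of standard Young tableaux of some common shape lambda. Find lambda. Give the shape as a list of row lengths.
Row-insert each entry into an empty tableau.

After inserting 5: P = [[5]].
After inserting 6: P = [[5, 6]].
After inserting 2: P = [[2, 6], [5]].
After inserting 3: P = [[2, 3], [5, 6]].
After inserting 1: P = [[1, 3], [2, 6], [5]].
After inserting 4: P = [[1, 3, 4], [2, 6], [5]].

The final insertion tableau P = [[1, 3, 4], [2, 6], [5]] has shape [3, 2, 1].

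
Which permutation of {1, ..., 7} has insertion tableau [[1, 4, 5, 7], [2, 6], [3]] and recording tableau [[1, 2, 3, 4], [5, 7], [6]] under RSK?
Reverse the RSK construction: for i from n down to 1, find the cell of Q containing i, remove the entry at that cell from P, and reverse-bump it up through P; the value ejected from row 1 is w(i).

Step i=7: Q has 7 at row 2, column 2; remove 6 from row 2 of P and reverse-bump: 6 enters row 1 and ejects 5. So w(7) = 5. P is now [[1, 4, 6, 7], [2], [3]].
Step i=6: Q has 6 at row 3, column 1; remove 3 from row 3 of P and reverse-bump: 3 enters row 2 and ejects 2; 2 enters row 1 and ejects 1. So w(6) = 1. P is now [[2, 4, 6, 7], [3]].
Step i=5: Q has 5 at row 2, column 1; remove 3 from row 2 of P and reverse-bump: 3 enters row 1 and ejects 2. So w(5) = 2. P is now [[3, 4, 6, 7]].
Step i=4: Q has 4 at row 1, column 4; remove that cell from P, ejecting 7. So w(4) = 7. P is now [[3, 4, 6]].
Step i=3: Q has 3 at row 1, column 3; remove that cell from P, ejecting 6. So w(3) = 6. P is now [[3, 4]].
Step i=2: Q has 2 at row 1, column 2; remove that cell from P, ejecting 4. So w(2) = 4. P is now [[3]].
Step i=1: Q has 1 at row 1, column 1; remove that cell from P, ejecting 3. So w(1) = 3. P is now [].

So w = 3 4 6 7 2 1 5.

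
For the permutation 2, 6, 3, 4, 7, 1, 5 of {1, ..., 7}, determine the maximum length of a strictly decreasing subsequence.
3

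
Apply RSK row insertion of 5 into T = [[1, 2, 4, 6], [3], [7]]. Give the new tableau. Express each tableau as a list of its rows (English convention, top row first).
In row 1, 5 replaces 6 (the leftmost entry greater than 5); 6 is bumped to row 2. 6 is appended to row 2. The new tableau is [[1, 2, 4, 5], [3, 6], [7]].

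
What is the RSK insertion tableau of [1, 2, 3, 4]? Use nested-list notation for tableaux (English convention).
After inserting 1: P = [[1]].
After inserting 2: P = [[1, 2]].
After inserting 3: P = [[1, 2, 3]].
After inserting 4: P = [[1, 2, 3, 4]].

So P = [[1, 2, 3, 4]].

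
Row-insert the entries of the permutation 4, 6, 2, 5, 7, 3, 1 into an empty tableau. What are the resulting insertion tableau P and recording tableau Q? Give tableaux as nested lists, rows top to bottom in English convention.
Insert each entry of the permutation into P by Schensted row insertion, recording in Q the position of each new cell.

Insert 4: appended to row 1. P = [[4]].
Insert 6: appended to row 1. P = [[4, 6]].
Insert 2: 2 bumps 4 from row 1; 4 starts row 2. P = [[2, 6], [4]].
Insert 5: 5 bumps 6 from row 1; 6 appends to row 2. P = [[2, 5], [4, 6]].
Insert 7: appended to row 1. P = [[2, 5, 7], [4, 6]].
Insert 3: 3 bumps 5 from row 1; 5 bumps 6 from row 2; 6 starts row 3. P = [[2, 3, 7], [4, 5], [6]].
Insert 1: 1 bumps 2 from row 1; 2 bumps 4 from row 2; 4 bumps 6 from row 3; 6 starts row 4. P = [[1, 3, 7], [2, 5], [4], [6]].

So P = [[1, 3, 7], [2, 5], [4], [6]], Q = [[1, 2, 5], [3, 4], [6], [7]].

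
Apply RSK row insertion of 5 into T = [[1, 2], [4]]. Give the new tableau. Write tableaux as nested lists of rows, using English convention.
5 is larger than every entry of row 1, so it is appended to row 1. The new tableau is [[1, 2, 5], [4]].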